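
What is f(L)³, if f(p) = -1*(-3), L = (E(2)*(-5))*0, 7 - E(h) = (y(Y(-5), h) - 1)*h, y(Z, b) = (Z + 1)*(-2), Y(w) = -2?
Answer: 27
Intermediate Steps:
y(Z, b) = -2 - 2*Z (y(Z, b) = (1 + Z)*(-2) = -2 - 2*Z)
E(h) = 7 - h (E(h) = 7 - ((-2 - 2*(-2)) - 1)*h = 7 - ((-2 + 4) - 1)*h = 7 - (2 - 1)*h = 7 - h)
L = 0 (L = ((7 - 1*2)*(-5))*0 = ((7 - 2)*(-5))*0 = (5*(-5))*0 = -25*0 = 0)
f(p) = 3
f(L)³ = 3³ = 27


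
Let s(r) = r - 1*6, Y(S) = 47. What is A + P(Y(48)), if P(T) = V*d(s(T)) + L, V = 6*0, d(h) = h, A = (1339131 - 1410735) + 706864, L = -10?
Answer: 635250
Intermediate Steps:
s(r) = -6 + r (s(r) = r - 6 = -6 + r)
A = 635260 (A = -71604 + 706864 = 635260)
V = 0
P(T) = -10 (P(T) = 0*(-6 + T) - 10 = 0 - 10 = -10)
A + P(Y(48)) = 635260 - 10 = 635250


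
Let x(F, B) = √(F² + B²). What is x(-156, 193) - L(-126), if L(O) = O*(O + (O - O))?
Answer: -15876 + √61585 ≈ -15628.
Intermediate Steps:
x(F, B) = √(B² + F²)
L(O) = O² (L(O) = O*(O + 0) = O*O = O²)
x(-156, 193) - L(-126) = √(193² + (-156)²) - 1*(-126)² = √(37249 + 24336) - 1*15876 = √61585 - 15876 = -15876 + √61585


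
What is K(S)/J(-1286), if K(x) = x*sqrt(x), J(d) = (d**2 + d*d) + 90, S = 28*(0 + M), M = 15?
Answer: 60*sqrt(105)/236263 ≈ 0.0026023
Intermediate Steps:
S = 420 (S = 28*(0 + 15) = 28*15 = 420)
J(d) = 90 + 2*d**2 (J(d) = (d**2 + d**2) + 90 = 2*d**2 + 90 = 90 + 2*d**2)
K(x) = x**(3/2)
K(S)/J(-1286) = 420**(3/2)/(90 + 2*(-1286)**2) = (840*sqrt(105))/(90 + 2*1653796) = (840*sqrt(105))/(90 + 3307592) = (840*sqrt(105))/3307682 = (840*sqrt(105))*(1/3307682) = 60*sqrt(105)/236263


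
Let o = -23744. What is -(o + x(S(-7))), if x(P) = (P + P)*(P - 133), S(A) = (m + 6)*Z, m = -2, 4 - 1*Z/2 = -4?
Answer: 32576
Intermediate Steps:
Z = 16 (Z = 8 - 2*(-4) = 8 + 8 = 16)
S(A) = 64 (S(A) = (-2 + 6)*16 = 4*16 = 64)
x(P) = 2*P*(-133 + P) (x(P) = (2*P)*(-133 + P) = 2*P*(-133 + P))
-(o + x(S(-7))) = -(-23744 + 2*64*(-133 + 64)) = -(-23744 + 2*64*(-69)) = -(-23744 - 8832) = -1*(-32576) = 32576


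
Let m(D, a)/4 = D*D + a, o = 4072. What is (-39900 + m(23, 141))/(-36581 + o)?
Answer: 37220/32509 ≈ 1.1449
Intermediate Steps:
m(D, a) = 4*a + 4*D² (m(D, a) = 4*(D*D + a) = 4*(D² + a) = 4*(a + D²) = 4*a + 4*D²)
(-39900 + m(23, 141))/(-36581 + o) = (-39900 + (4*141 + 4*23²))/(-36581 + 4072) = (-39900 + (564 + 4*529))/(-32509) = (-39900 + (564 + 2116))*(-1/32509) = (-39900 + 2680)*(-1/32509) = -37220*(-1/32509) = 37220/32509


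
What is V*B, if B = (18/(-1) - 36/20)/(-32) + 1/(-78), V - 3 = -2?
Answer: 3781/6240 ≈ 0.60593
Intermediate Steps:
V = 1 (V = 3 - 2 = 1)
B = 3781/6240 (B = (18*(-1) - 36*1/20)*(-1/32) + 1*(-1/78) = (-18 - 9/5)*(-1/32) - 1/78 = -99/5*(-1/32) - 1/78 = 99/160 - 1/78 = 3781/6240 ≈ 0.60593)
V*B = 1*(3781/6240) = 3781/6240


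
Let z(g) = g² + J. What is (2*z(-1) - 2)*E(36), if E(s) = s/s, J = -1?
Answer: -2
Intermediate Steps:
z(g) = -1 + g² (z(g) = g² - 1 = -1 + g²)
E(s) = 1
(2*z(-1) - 2)*E(36) = (2*(-1 + (-1)²) - 2)*1 = (2*(-1 + 1) - 2)*1 = (2*0 - 2)*1 = (0 - 2)*1 = -2*1 = -2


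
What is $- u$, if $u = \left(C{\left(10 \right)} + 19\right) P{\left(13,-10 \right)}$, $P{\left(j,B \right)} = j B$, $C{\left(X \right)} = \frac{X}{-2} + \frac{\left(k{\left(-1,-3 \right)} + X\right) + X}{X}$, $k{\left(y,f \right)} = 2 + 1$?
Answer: $2119$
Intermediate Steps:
$k{\left(y,f \right)} = 3$
$C{\left(X \right)} = - \frac{X}{2} + \frac{3 + 2 X}{X}$ ($C{\left(X \right)} = \frac{X}{-2} + \frac{\left(3 + X\right) + X}{X} = X \left(- \frac{1}{2}\right) + \frac{3 + 2 X}{X} = - \frac{X}{2} + \frac{3 + 2 X}{X}$)
$P{\left(j,B \right)} = B j$
$u = -2119$ ($u = \left(\left(2 + \frac{3}{10} - 5\right) + 19\right) \left(\left(-10\right) 13\right) = \left(\left(2 + 3 \cdot \frac{1}{10} - 5\right) + 19\right) \left(-130\right) = \left(\left(2 + \frac{3}{10} - 5\right) + 19\right) \left(-130\right) = \left(- \frac{27}{10} + 19\right) \left(-130\right) = \frac{163}{10} \left(-130\right) = -2119$)
$- u = \left(-1\right) \left(-2119\right) = 2119$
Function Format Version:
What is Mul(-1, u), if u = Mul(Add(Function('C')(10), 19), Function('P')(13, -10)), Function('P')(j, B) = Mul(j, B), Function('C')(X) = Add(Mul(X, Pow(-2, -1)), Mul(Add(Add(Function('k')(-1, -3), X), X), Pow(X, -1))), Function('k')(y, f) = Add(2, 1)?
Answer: 2119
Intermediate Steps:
Function('k')(y, f) = 3
Function('C')(X) = Add(Mul(Rational(-1, 2), X), Mul(Pow(X, -1), Add(3, Mul(2, X)))) (Function('C')(X) = Add(Mul(X, Pow(-2, -1)), Mul(Add(Add(3, X), X), Pow(X, -1))) = Add(Mul(X, Rational(-1, 2)), Mul(Add(3, Mul(2, X)), Pow(X, -1))) = Add(Mul(Rational(-1, 2), X), Mul(Pow(X, -1), Add(3, Mul(2, X)))))
Function('P')(j, B) = Mul(B, j)
u = -2119 (u = Mul(Add(Add(2, Mul(3, Pow(10, -1)), Mul(Rational(-1, 2), 10)), 19), Mul(-10, 13)) = Mul(Add(Add(2, Mul(3, Rational(1, 10)), -5), 19), -130) = Mul(Add(Add(2, Rational(3, 10), -5), 19), -130) = Mul(Add(Rational(-27, 10), 19), -130) = Mul(Rational(163, 10), -130) = -2119)
Mul(-1, u) = Mul(-1, -2119) = 2119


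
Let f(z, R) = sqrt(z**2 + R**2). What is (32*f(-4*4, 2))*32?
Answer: 2048*sqrt(65) ≈ 16512.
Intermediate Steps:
f(z, R) = sqrt(R**2 + z**2)
(32*f(-4*4, 2))*32 = (32*sqrt(2**2 + (-4*4)**2))*32 = (32*sqrt(4 + (-16)**2))*32 = (32*sqrt(4 + 256))*32 = (32*sqrt(260))*32 = (32*(2*sqrt(65)))*32 = (64*sqrt(65))*32 = 2048*sqrt(65)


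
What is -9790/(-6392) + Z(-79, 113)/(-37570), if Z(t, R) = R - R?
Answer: 4895/3196 ≈ 1.5316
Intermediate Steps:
Z(t, R) = 0
-9790/(-6392) + Z(-79, 113)/(-37570) = -9790/(-6392) + 0/(-37570) = -9790*(-1/6392) + 0*(-1/37570) = 4895/3196 + 0 = 4895/3196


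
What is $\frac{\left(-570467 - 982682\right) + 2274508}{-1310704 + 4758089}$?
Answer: $\frac{721359}{3447385} \approx 0.20925$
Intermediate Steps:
$\frac{\left(-570467 - 982682\right) + 2274508}{-1310704 + 4758089} = \frac{-1553149 + 2274508}{3447385} = 721359 \cdot \frac{1}{3447385} = \frac{721359}{3447385}$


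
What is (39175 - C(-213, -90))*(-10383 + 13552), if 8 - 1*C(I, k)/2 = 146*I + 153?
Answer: -72034539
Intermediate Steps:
C(I, k) = -290 - 292*I (C(I, k) = 16 - 2*(146*I + 153) = 16 - 2*(153 + 146*I) = 16 + (-306 - 292*I) = -290 - 292*I)
(39175 - C(-213, -90))*(-10383 + 13552) = (39175 - (-290 - 292*(-213)))*(-10383 + 13552) = (39175 - (-290 + 62196))*3169 = (39175 - 1*61906)*3169 = (39175 - 61906)*3169 = -22731*3169 = -72034539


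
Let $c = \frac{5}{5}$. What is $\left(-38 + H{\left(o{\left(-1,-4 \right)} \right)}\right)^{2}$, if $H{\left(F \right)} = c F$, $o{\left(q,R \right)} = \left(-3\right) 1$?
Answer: $1681$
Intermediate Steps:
$c = 1$ ($c = 5 \cdot \frac{1}{5} = 1$)
$o{\left(q,R \right)} = -3$
$H{\left(F \right)} = F$ ($H{\left(F \right)} = 1 F = F$)
$\left(-38 + H{\left(o{\left(-1,-4 \right)} \right)}\right)^{2} = \left(-38 - 3\right)^{2} = \left(-41\right)^{2} = 1681$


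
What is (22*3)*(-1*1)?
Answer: -66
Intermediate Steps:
(22*3)*(-1*1) = 66*(-1) = -66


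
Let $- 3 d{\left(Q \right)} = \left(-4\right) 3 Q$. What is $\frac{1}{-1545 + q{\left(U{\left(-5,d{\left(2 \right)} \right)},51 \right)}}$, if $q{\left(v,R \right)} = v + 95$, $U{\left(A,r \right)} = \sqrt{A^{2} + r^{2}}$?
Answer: $- \frac{1450}{2102411} - \frac{\sqrt{89}}{2102411} \approx -0.00069417$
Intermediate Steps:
$d{\left(Q \right)} = 4 Q$ ($d{\left(Q \right)} = - \frac{\left(-4\right) 3 Q}{3} = - \frac{\left(-12\right) Q}{3} = 4 Q$)
$q{\left(v,R \right)} = 95 + v$
$\frac{1}{-1545 + q{\left(U{\left(-5,d{\left(2 \right)} \right)},51 \right)}} = \frac{1}{-1545 + \left(95 + \sqrt{\left(-5\right)^{2} + \left(4 \cdot 2\right)^{2}}\right)} = \frac{1}{-1545 + \left(95 + \sqrt{25 + 8^{2}}\right)} = \frac{1}{-1545 + \left(95 + \sqrt{25 + 64}\right)} = \frac{1}{-1545 + \left(95 + \sqrt{89}\right)} = \frac{1}{-1450 + \sqrt{89}}$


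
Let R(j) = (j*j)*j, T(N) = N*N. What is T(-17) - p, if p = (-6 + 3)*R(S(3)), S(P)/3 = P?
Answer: 2476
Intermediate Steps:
S(P) = 3*P
T(N) = N²
R(j) = j³ (R(j) = j²*j = j³)
p = -2187 (p = (-6 + 3)*(3*3)³ = -3*9³ = -3*729 = -2187)
T(-17) - p = (-17)² - 1*(-2187) = 289 + 2187 = 2476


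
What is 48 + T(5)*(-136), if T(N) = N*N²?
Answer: -16952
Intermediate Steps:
T(N) = N³
48 + T(5)*(-136) = 48 + 5³*(-136) = 48 + 125*(-136) = 48 - 17000 = -16952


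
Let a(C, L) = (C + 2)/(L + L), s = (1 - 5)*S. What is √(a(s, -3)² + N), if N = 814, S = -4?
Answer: √823 ≈ 28.688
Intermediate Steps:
s = 16 (s = (1 - 5)*(-4) = -4*(-4) = 16)
a(C, L) = (2 + C)/(2*L) (a(C, L) = (2 + C)/((2*L)) = (2 + C)*(1/(2*L)) = (2 + C)/(2*L))
√(a(s, -3)² + N) = √(((½)*(2 + 16)/(-3))² + 814) = √(((½)*(-⅓)*18)² + 814) = √((-3)² + 814) = √(9 + 814) = √823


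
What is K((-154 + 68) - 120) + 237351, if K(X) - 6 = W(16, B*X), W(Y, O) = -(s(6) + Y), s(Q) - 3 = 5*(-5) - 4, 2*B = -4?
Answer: 237367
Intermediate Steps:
B = -2 (B = (1/2)*(-4) = -2)
s(Q) = -26 (s(Q) = 3 + (5*(-5) - 4) = 3 + (-25 - 4) = 3 - 29 = -26)
W(Y, O) = 26 - Y (W(Y, O) = -(-26 + Y) = 26 - Y)
K(X) = 16 (K(X) = 6 + (26 - 1*16) = 6 + (26 - 16) = 6 + 10 = 16)
K((-154 + 68) - 120) + 237351 = 16 + 237351 = 237367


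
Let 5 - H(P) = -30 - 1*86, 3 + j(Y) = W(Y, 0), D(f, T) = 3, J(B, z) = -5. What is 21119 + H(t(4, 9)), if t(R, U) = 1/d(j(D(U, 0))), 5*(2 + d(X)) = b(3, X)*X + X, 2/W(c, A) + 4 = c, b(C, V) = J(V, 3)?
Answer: 21240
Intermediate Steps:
b(C, V) = -5
W(c, A) = 2/(-4 + c)
j(Y) = -3 + 2/(-4 + Y)
d(X) = -2 - 4*X/5 (d(X) = -2 + (-5*X + X)/5 = -2 + (-4*X)/5 = -2 - 4*X/5)
t(R, U) = ½ (t(R, U) = 1/(-2 - 4*(14 - 3*3)/(5*(-4 + 3))) = 1/(-2 - 4*(14 - 9)/(5*(-1))) = 1/(-2 - (-4)*5/5) = 1/(-2 - ⅘*(-5)) = 1/(-2 + 4) = 1/2 = ½)
H(P) = 121 (H(P) = 5 - (-30 - 1*86) = 5 - (-30 - 86) = 5 - 1*(-116) = 5 + 116 = 121)
21119 + H(t(4, 9)) = 21119 + 121 = 21240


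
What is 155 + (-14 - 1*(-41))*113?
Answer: 3206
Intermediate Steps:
155 + (-14 - 1*(-41))*113 = 155 + (-14 + 41)*113 = 155 + 27*113 = 155 + 3051 = 3206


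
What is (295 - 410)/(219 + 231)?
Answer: -23/90 ≈ -0.25556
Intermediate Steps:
(295 - 410)/(219 + 231) = -115/450 = -115*1/450 = -23/90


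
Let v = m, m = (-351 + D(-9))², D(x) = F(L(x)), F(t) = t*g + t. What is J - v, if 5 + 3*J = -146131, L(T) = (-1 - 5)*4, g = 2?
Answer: -227641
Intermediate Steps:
L(T) = -24 (L(T) = -6*4 = -24)
J = -48712 (J = -5/3 + (⅓)*(-146131) = -5/3 - 146131/3 = -48712)
F(t) = 3*t (F(t) = t*2 + t = 2*t + t = 3*t)
D(x) = -72 (D(x) = 3*(-24) = -72)
m = 178929 (m = (-351 - 72)² = (-423)² = 178929)
v = 178929
J - v = -48712 - 1*178929 = -48712 - 178929 = -227641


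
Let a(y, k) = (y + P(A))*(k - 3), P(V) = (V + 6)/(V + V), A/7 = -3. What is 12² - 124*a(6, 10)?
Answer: -5374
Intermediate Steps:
A = -21 (A = 7*(-3) = -21)
P(V) = (6 + V)/(2*V) (P(V) = (6 + V)/((2*V)) = (6 + V)*(1/(2*V)) = (6 + V)/(2*V))
a(y, k) = (-3 + k)*(5/14 + y) (a(y, k) = (y + (½)*(6 - 21)/(-21))*(k - 3) = (y + (½)*(-1/21)*(-15))*(-3 + k) = (y + 5/14)*(-3 + k) = (5/14 + y)*(-3 + k) = (-3 + k)*(5/14 + y))
12² - 124*a(6, 10) = 12² - 124*(-15/14 - 3*6 + (5/14)*10 + 10*6) = 144 - 124*(-15/14 - 18 + 25/7 + 60) = 144 - 124*89/2 = 144 - 5518 = -5374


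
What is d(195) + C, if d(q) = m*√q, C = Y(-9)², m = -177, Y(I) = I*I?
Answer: 6561 - 177*√195 ≈ 4089.3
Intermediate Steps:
Y(I) = I²
C = 6561 (C = ((-9)²)² = 81² = 6561)
d(q) = -177*√q
d(195) + C = -177*√195 + 6561 = 6561 - 177*√195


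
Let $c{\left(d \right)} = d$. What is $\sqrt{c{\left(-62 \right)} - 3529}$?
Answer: $3 i \sqrt{399} \approx 59.925 i$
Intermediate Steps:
$\sqrt{c{\left(-62 \right)} - 3529} = \sqrt{-62 - 3529} = \sqrt{-3591} = 3 i \sqrt{399}$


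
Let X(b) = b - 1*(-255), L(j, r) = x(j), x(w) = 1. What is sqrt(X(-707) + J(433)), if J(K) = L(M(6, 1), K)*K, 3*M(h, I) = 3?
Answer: I*sqrt(19) ≈ 4.3589*I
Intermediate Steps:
M(h, I) = 1 (M(h, I) = (1/3)*3 = 1)
L(j, r) = 1
X(b) = 255 + b (X(b) = b + 255 = 255 + b)
J(K) = K (J(K) = 1*K = K)
sqrt(X(-707) + J(433)) = sqrt((255 - 707) + 433) = sqrt(-452 + 433) = sqrt(-19) = I*sqrt(19)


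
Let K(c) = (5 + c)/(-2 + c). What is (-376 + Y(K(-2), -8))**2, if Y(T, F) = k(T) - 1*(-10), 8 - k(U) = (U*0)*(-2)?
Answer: 128164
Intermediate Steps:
k(U) = 8 (k(U) = 8 - U*0*(-2) = 8 - 0*(-2) = 8 - 1*0 = 8 + 0 = 8)
K(c) = (5 + c)/(-2 + c)
Y(T, F) = 18 (Y(T, F) = 8 - 1*(-10) = 8 + 10 = 18)
(-376 + Y(K(-2), -8))**2 = (-376 + 18)**2 = (-358)**2 = 128164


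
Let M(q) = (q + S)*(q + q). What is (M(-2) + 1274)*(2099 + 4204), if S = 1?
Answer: 8055234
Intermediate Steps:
M(q) = 2*q*(1 + q) (M(q) = (q + 1)*(q + q) = (1 + q)*(2*q) = 2*q*(1 + q))
(M(-2) + 1274)*(2099 + 4204) = (2*(-2)*(1 - 2) + 1274)*(2099 + 4204) = (2*(-2)*(-1) + 1274)*6303 = (4 + 1274)*6303 = 1278*6303 = 8055234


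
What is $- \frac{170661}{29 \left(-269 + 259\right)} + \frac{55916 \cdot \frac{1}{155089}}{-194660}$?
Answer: $\frac{51521915315375}{87549911746} \approx 588.49$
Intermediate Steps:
$- \frac{170661}{29 \left(-269 + 259\right)} + \frac{55916 \cdot \frac{1}{155089}}{-194660} = - \frac{170661}{29 \left(-10\right)} + 55916 \cdot \frac{1}{155089} \left(- \frac{1}{194660}\right) = - \frac{170661}{-290} + \frac{55916}{155089} \left(- \frac{1}{194660}\right) = \left(-170661\right) \left(- \frac{1}{290}\right) - \frac{13979}{7547406185} = \frac{170661}{290} - \frac{13979}{7547406185} = \frac{51521915315375}{87549911746}$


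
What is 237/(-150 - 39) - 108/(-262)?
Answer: -6947/8253 ≈ -0.84175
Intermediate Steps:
237/(-150 - 39) - 108/(-262) = 237/(-189) - 108*(-1/262) = 237*(-1/189) + 54/131 = -79/63 + 54/131 = -6947/8253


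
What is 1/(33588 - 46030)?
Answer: -1/12442 ≈ -8.0373e-5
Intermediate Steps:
1/(33588 - 46030) = 1/(-12442) = -1/12442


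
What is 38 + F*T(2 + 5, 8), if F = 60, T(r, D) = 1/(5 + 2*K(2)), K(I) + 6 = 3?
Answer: -22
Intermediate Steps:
K(I) = -3 (K(I) = -6 + 3 = -3)
T(r, D) = -1 (T(r, D) = 1/(5 + 2*(-3)) = 1/(5 - 6) = 1/(-1) = -1)
38 + F*T(2 + 5, 8) = 38 + 60*(-1) = 38 - 60 = -22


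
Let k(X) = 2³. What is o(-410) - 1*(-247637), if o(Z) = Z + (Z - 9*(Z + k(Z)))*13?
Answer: 288931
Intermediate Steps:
k(X) = 8
o(Z) = -936 - 103*Z (o(Z) = Z + (Z - 9*(Z + 8))*13 = Z + (Z - 9*(8 + Z))*13 = Z + (Z + (-72 - 9*Z))*13 = Z + (-72 - 8*Z)*13 = Z + (-936 - 104*Z) = -936 - 103*Z)
o(-410) - 1*(-247637) = (-936 - 103*(-410)) - 1*(-247637) = (-936 + 42230) + 247637 = 41294 + 247637 = 288931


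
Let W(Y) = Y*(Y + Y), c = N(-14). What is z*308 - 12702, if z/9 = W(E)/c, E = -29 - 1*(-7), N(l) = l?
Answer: -204366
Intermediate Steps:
c = -14
E = -22 (E = -29 + 7 = -22)
W(Y) = 2*Y² (W(Y) = Y*(2*Y) = 2*Y²)
z = -4356/7 (z = 9*((2*(-22)²)/(-14)) = 9*((2*484)*(-1/14)) = 9*(968*(-1/14)) = 9*(-484/7) = -4356/7 ≈ -622.29)
z*308 - 12702 = -4356/7*308 - 12702 = -191664 - 12702 = -204366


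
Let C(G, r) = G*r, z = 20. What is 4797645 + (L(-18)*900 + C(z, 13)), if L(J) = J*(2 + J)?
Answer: 5057105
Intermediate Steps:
4797645 + (L(-18)*900 + C(z, 13)) = 4797645 + (-18*(2 - 18)*900 + 20*13) = 4797645 + (-18*(-16)*900 + 260) = 4797645 + (288*900 + 260) = 4797645 + (259200 + 260) = 4797645 + 259460 = 5057105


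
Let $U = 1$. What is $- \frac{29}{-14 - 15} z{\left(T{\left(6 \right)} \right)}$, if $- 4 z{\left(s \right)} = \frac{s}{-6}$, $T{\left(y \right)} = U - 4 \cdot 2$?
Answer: $- \frac{7}{24} \approx -0.29167$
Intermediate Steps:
$T{\left(y \right)} = -7$ ($T{\left(y \right)} = 1 - 4 \cdot 2 = 1 - 8 = -7$)
$z{\left(s \right)} = \frac{s}{24}$ ($z{\left(s \right)} = - \frac{s \frac{1}{-6}}{4} = - \frac{s \left(- \frac{1}{6}\right)}{4} = - \frac{\left(- \frac{1}{6}\right) s}{4} = \frac{s}{24}$)
$- \frac{29}{-14 - 15} z{\left(T{\left(6 \right)} \right)} = - \frac{29}{-14 - 15} \cdot \frac{1}{24} \left(-7\right) = - \frac{29}{-29} \left(- \frac{7}{24}\right) = \left(-29\right) \left(- \frac{1}{29}\right) \left(- \frac{7}{24}\right) = 1 \left(- \frac{7}{24}\right) = - \frac{7}{24}$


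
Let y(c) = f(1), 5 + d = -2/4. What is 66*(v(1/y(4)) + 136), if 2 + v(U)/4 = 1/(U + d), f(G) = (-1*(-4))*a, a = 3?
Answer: 545952/65 ≈ 8399.3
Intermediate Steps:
d = -11/2 (d = -5 - 2/4 = -5 - 2*¼ = -5 - ½ = -11/2 ≈ -5.5000)
f(G) = 12 (f(G) = -1*(-4)*3 = 4*3 = 12)
y(c) = 12
v(U) = -8 + 4/(-11/2 + U) (v(U) = -8 + 4/(U - 11/2) = -8 + 4/(-11/2 + U))
66*(v(1/y(4)) + 136) = 66*(16*(6 - 1/12)/(-11 + 2/12) + 136) = 66*(16*(6 - 1*1/12)/(-11 + 2*(1/12)) + 136) = 66*(16*(6 - 1/12)/(-11 + ⅙) + 136) = 66*(16*(71/12)/(-65/6) + 136) = 66*(16*(-6/65)*(71/12) + 136) = 66*(-568/65 + 136) = 66*(8272/65) = 545952/65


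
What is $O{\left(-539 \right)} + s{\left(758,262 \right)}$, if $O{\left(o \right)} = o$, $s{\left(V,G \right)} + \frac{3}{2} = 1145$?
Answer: $\frac{1209}{2} \approx 604.5$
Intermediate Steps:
$s{\left(V,G \right)} = \frac{2287}{2}$ ($s{\left(V,G \right)} = - \frac{3}{2} + 1145 = \frac{2287}{2}$)
$O{\left(-539 \right)} + s{\left(758,262 \right)} = -539 + \frac{2287}{2} = \frac{1209}{2}$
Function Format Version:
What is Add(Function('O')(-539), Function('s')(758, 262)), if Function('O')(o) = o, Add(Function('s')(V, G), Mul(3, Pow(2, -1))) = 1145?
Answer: Rational(1209, 2) ≈ 604.50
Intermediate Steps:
Function('s')(V, G) = Rational(2287, 2) (Function('s')(V, G) = Add(Rational(-3, 2), 1145) = Rational(2287, 2))
Add(Function('O')(-539), Function('s')(758, 262)) = Add(-539, Rational(2287, 2)) = Rational(1209, 2)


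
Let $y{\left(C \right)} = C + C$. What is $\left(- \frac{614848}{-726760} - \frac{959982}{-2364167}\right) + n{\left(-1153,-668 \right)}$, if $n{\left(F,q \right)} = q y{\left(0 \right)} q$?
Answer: $\frac{268909983742}{214772751115} \approx 1.2521$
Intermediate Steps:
$y{\left(C \right)} = 2 C$
$n{\left(F,q \right)} = 0$ ($n{\left(F,q \right)} = q 2 \cdot 0 q = q 0 q = 0 q = 0$)
$\left(- \frac{614848}{-726760} - \frac{959982}{-2364167}\right) + n{\left(-1153,-668 \right)} = \left(- \frac{614848}{-726760} - \frac{959982}{-2364167}\right) + 0 = \left(\left(-614848\right) \left(- \frac{1}{726760}\right) - - \frac{959982}{2364167}\right) + 0 = \left(\frac{76856}{90845} + \frac{959982}{2364167}\right) + 0 = \frac{268909983742}{214772751115} + 0 = \frac{268909983742}{214772751115}$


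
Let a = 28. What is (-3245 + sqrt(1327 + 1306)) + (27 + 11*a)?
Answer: -2910 + sqrt(2633) ≈ -2858.7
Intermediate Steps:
(-3245 + sqrt(1327 + 1306)) + (27 + 11*a) = (-3245 + sqrt(1327 + 1306)) + (27 + 11*28) = (-3245 + sqrt(2633)) + (27 + 308) = (-3245 + sqrt(2633)) + 335 = -2910 + sqrt(2633)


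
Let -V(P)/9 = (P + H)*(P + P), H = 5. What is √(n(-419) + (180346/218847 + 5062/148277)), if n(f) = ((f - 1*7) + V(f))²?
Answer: 2*√2567207781597135711562289295004830/32449976619 ≈ 3.1228e+6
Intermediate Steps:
V(P) = -18*P*(5 + P) (V(P) = -9*(P + 5)*(P + P) = -9*(5 + P)*2*P = -18*P*(5 + P))
n(f) = (-7 + f - 18*f*(5 + f))² (n(f) = ((f - 1*7) - 18*f*(5 + f))² = ((f - 7) - 18*f*(5 + f))² = ((-7 + f) - 18*f*(5 + f))² = (-7 + f - 18*f*(5 + f))²)
√(n(-419) + (180346/218847 + 5062/148277)) = √((7 - 1*(-419) + 18*(-419)*(5 - 419))² + (180346/218847 + 5062/148277)) = √((7 + 419 + 18*(-419)*(-414))² + (180346*(1/218847) + 5062*(1/148277))) = √((7 + 419 + 3122388)² + (180346/218847 + 5062/148277)) = √(3122814² + 27848967356/32449976619) = √(9751967278596 + 27848967356/32449976619) = √(316451110179721108114280/32449976619) = 2*√2567207781597135711562289295004830/32449976619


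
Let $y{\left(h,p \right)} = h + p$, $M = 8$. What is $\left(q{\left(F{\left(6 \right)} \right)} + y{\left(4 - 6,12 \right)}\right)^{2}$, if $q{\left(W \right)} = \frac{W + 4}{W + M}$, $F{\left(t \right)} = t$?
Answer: $\frac{5625}{49} \approx 114.8$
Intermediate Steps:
$q{\left(W \right)} = \frac{4 + W}{8 + W}$ ($q{\left(W \right)} = \frac{W + 4}{W + 8} = \frac{4 + W}{8 + W}$)
$\left(q{\left(F{\left(6 \right)} \right)} + y{\left(4 - 6,12 \right)}\right)^{2} = \left(\frac{4 + 6}{8 + 6} + \left(\left(4 - 6\right) + 12\right)\right)^{2} = \left(\frac{1}{14} \cdot 10 + \left(\left(4 - 6\right) + 12\right)\right)^{2} = \left(\frac{1}{14} \cdot 10 + \left(-2 + 12\right)\right)^{2} = \left(\frac{5}{7} + 10\right)^{2} = \left(\frac{75}{7}\right)^{2} = \frac{5625}{49}$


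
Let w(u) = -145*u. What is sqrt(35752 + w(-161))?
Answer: sqrt(59097) ≈ 243.10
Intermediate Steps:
sqrt(35752 + w(-161)) = sqrt(35752 - 145*(-161)) = sqrt(35752 + 23345) = sqrt(59097)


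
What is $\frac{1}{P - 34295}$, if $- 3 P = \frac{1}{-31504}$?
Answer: $- \frac{94512}{3241289039} \approx -2.9159 \cdot 10^{-5}$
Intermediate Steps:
$P = \frac{1}{94512}$ ($P = - \frac{1}{3 \left(-31504\right)} = \left(- \frac{1}{3}\right) \left(- \frac{1}{31504}\right) = \frac{1}{94512} \approx 1.0581 \cdot 10^{-5}$)
$\frac{1}{P - 34295} = \frac{1}{\frac{1}{94512} - 34295} = \frac{1}{- \frac{3241289039}{94512}} = - \frac{94512}{3241289039}$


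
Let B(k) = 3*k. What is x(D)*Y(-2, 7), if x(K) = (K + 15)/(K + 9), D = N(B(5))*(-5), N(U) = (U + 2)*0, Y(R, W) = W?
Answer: 35/3 ≈ 11.667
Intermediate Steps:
N(U) = 0 (N(U) = (2 + U)*0 = 0)
D = 0 (D = 0*(-5) = 0)
x(K) = (15 + K)/(9 + K)
x(D)*Y(-2, 7) = ((15 + 0)/(9 + 0))*7 = (15/9)*7 = ((⅑)*15)*7 = (5/3)*7 = 35/3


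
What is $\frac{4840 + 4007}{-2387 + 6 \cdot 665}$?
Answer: $\frac{8847}{1603} \approx 5.519$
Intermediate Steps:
$\frac{4840 + 4007}{-2387 + 6 \cdot 665} = \frac{8847}{-2387 + 3990} = \frac{8847}{1603}$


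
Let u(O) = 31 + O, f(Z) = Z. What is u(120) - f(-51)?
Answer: 202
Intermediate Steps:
u(120) - f(-51) = (31 + 120) - 1*(-51) = 151 + 51 = 202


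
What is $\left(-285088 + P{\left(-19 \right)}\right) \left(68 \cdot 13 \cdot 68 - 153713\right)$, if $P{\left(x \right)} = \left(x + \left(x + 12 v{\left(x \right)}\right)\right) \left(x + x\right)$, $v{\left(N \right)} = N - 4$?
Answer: $25567674756$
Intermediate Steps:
$v{\left(N \right)} = -4 + N$
$P{\left(x \right)} = 2 x \left(-48 + 14 x\right)$ ($P{\left(x \right)} = \left(x + \left(x + 12 \left(-4 + x\right)\right)\right) \left(x + x\right) = \left(x + \left(x + \left(-48 + 12 x\right)\right)\right) 2 x = \left(x + \left(-48 + 13 x\right)\right) 2 x = \left(-48 + 14 x\right) 2 x = 2 x \left(-48 + 14 x\right)$)
$\left(-285088 + P{\left(-19 \right)}\right) \left(68 \cdot 13 \cdot 68 - 153713\right) = \left(-285088 + 4 \left(-19\right) \left(-24 + 7 \left(-19\right)\right)\right) \left(68 \cdot 13 \cdot 68 - 153713\right) = \left(-285088 + 4 \left(-19\right) \left(-24 - 133\right)\right) \left(884 \cdot 68 - 153713\right) = \left(-285088 + 4 \left(-19\right) \left(-157\right)\right) \left(60112 - 153713\right) = \left(-285088 + 11932\right) \left(-93601\right) = \left(-273156\right) \left(-93601\right) = 25567674756$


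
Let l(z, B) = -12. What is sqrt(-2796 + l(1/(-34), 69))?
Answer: 6*I*sqrt(78) ≈ 52.991*I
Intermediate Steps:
sqrt(-2796 + l(1/(-34), 69)) = sqrt(-2796 - 12) = sqrt(-2808) = 6*I*sqrt(78)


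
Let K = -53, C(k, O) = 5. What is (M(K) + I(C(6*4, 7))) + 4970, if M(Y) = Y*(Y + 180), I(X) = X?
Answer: -1756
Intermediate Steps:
M(Y) = Y*(180 + Y)
(M(K) + I(C(6*4, 7))) + 4970 = (-53*(180 - 53) + 5) + 4970 = (-53*127 + 5) + 4970 = (-6731 + 5) + 4970 = -6726 + 4970 = -1756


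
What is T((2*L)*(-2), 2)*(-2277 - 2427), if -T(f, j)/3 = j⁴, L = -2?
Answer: 225792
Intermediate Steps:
T(f, j) = -3*j⁴
T((2*L)*(-2), 2)*(-2277 - 2427) = (-3*2⁴)*(-2277 - 2427) = -3*16*(-4704) = -48*(-4704) = 225792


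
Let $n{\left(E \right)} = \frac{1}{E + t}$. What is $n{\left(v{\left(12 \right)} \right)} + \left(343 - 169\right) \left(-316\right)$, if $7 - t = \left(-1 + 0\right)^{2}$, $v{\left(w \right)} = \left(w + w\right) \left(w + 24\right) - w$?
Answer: $- \frac{47176271}{858} \approx -54984.0$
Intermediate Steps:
$v{\left(w \right)} = - w + 2 w \left(24 + w\right)$ ($v{\left(w \right)} = 2 w \left(24 + w\right) - w = - w + 2 w \left(24 + w\right)$)
$t = 6$ ($t = 7 - \left(-1 + 0\right)^{2} = 7 - \left(-1\right)^{2} = 7 - 1 = 6$)
$n{\left(E \right)} = \frac{1}{6 + E}$ ($n{\left(E \right)} = \frac{1}{E + 6} = \frac{1}{6 + E}$)
$n{\left(v{\left(12 \right)} \right)} + \left(343 - 169\right) \left(-316\right) = \frac{1}{6 + 12 \left(47 + 2 \cdot 12\right)} + \left(343 - 169\right) \left(-316\right) = \frac{1}{6 + 12 \left(47 + 24\right)} + 174 \left(-316\right) = \frac{1}{6 + 12 \cdot 71} - 54984 = \frac{1}{6 + 852} - 54984 = \frac{1}{858} - 54984 = - \frac{47176271}{858}$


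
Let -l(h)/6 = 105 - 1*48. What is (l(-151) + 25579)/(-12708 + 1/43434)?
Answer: -1096143858/551959271 ≈ -1.9859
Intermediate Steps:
l(h) = -342 (l(h) = -6*(105 - 1*48) = -6*(105 - 48) = -6*57 = -342)
(l(-151) + 25579)/(-12708 + 1/43434) = (-342 + 25579)/(-12708 + 1/43434) = 25237/(-12708 + 1/43434) = 25237/(-551959271/43434) = 25237*(-43434/551959271) = -1096143858/551959271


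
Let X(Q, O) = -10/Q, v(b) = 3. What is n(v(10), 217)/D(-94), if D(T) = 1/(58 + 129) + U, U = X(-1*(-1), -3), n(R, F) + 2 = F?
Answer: -40205/1869 ≈ -21.512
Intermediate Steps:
n(R, F) = -2 + F
U = -10 (U = -10/((-1*(-1))) = -10/1 = -10*1 = -10)
D(T) = -1869/187 (D(T) = 1/(58 + 129) - 10 = 1/187 - 10 = -1869/187)
n(v(10), 217)/D(-94) = (-2 + 217)/(-1869/187) = 215*(-187/1869) = -40205/1869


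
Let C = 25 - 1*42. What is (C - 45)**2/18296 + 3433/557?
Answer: 16237819/2547718 ≈ 6.3735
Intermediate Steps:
C = -17 (C = 25 - 42 = -17)
(C - 45)**2/18296 + 3433/557 = (-17 - 45)**2/18296 + 3433/557 = (-62)**2*(1/18296) + 3433*(1/557) = 3844*(1/18296) + 3433/557 = 961/4574 + 3433/557 = 16237819/2547718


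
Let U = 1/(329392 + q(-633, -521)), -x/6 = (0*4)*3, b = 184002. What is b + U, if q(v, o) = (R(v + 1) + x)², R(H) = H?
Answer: 134103601633/728816 ≈ 1.8400e+5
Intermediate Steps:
x = 0 (x = -6*0*4*3 = -0*3 = -6*0 = 0)
q(v, o) = (1 + v)² (q(v, o) = ((v + 1) + 0)² = ((1 + v) + 0)² = (1 + v)²)
U = 1/728816 (U = 1/(329392 + (1 - 633)²) = 1/(329392 + (-632)²) = 1/(329392 + 399424) = 1/728816 ≈ 1.3721e-6)
b + U = 184002 + 1/728816 = 134103601633/728816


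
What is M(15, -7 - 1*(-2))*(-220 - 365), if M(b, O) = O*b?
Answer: 43875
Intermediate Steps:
M(15, -7 - 1*(-2))*(-220 - 365) = ((-7 - 1*(-2))*15)*(-220 - 365) = ((-7 + 2)*15)*(-585) = -5*15*(-585) = -75*(-585) = 43875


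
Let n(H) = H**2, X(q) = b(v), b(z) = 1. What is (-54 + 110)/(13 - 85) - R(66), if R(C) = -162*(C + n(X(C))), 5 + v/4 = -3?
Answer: 97679/9 ≈ 10853.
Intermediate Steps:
v = -32 (v = -20 + 4*(-3) = -20 - 12 = -32)
X(q) = 1
R(C) = -162 - 162*C (R(C) = -162*(C + 1**2) = -162*(C + 1) = -162*(1 + C) = -(162 + 162*C) = -162 - 162*C)
(-54 + 110)/(13 - 85) - R(66) = (-54 + 110)/(13 - 85) - (-162 - 162*66) = 56/(-72) - (-162 - 10692) = -1/72*56 - 1*(-10854) = -7/9 + 10854 = 97679/9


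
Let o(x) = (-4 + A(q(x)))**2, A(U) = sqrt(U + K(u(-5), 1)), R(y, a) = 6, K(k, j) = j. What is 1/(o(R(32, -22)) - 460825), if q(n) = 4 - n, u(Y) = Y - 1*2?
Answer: -230405/106172928082 + 2*I/53086464041 ≈ -2.1701e-6 + 3.7674e-11*I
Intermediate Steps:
u(Y) = -2 + Y (u(Y) = Y - 2 = -2 + Y)
A(U) = sqrt(1 + U) (A(U) = sqrt(U + 1) = sqrt(1 + U))
o(x) = (-4 + sqrt(5 - x))**2 (o(x) = (-4 + sqrt(1 + (4 - x)))**2 = (-4 + sqrt(5 - x))**2)
1/(o(R(32, -22)) - 460825) = 1/((-4 + sqrt(5 - 1*6))**2 - 460825) = 1/((-4 + sqrt(5 - 6))**2 - 460825) = 1/((-4 + sqrt(-1))**2 - 460825) = 1/((-4 + I)**2 - 460825) = 1/(-460825 + (-4 + I)**2)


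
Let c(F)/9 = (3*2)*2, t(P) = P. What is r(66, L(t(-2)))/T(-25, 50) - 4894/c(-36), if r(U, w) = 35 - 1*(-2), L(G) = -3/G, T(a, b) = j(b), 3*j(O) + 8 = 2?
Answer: -1723/27 ≈ -63.815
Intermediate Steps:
j(O) = -2 (j(O) = -8/3 + (⅓)*2 = -8/3 + ⅔ = -2)
T(a, b) = -2
c(F) = 108 (c(F) = 9*((3*2)*2) = 9*(6*2) = 9*12 = 108)
r(U, w) = 37 (r(U, w) = 35 + 2 = 37)
r(66, L(t(-2)))/T(-25, 50) - 4894/c(-36) = 37/(-2) - 4894/108 = 37*(-½) - 4894*1/108 = -37/2 - 2447/54 = -1723/27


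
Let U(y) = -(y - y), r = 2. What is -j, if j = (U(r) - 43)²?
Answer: -1849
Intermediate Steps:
U(y) = 0 (U(y) = -1*0 = 0)
j = 1849 (j = (0 - 43)² = (-43)² = 1849)
-j = -1*1849 = -1849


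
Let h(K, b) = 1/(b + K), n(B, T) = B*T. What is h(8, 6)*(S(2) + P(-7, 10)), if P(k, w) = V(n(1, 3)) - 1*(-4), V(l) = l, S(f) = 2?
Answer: 9/14 ≈ 0.64286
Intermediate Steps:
P(k, w) = 7 (P(k, w) = 1*3 - 1*(-4) = 3 + 4 = 7)
h(K, b) = 1/(K + b)
h(8, 6)*(S(2) + P(-7, 10)) = (2 + 7)/(8 + 6) = 9/14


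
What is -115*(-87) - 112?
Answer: 9893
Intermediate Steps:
-115*(-87) - 112 = 10005 - 112 = 9893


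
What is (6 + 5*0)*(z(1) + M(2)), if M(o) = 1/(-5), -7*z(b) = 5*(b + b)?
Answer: -342/35 ≈ -9.7714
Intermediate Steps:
z(b) = -10*b/7 (z(b) = -5*(b + b)/7 = -5*2*b/7 = -10*b/7)
M(o) = -⅕
(6 + 5*0)*(z(1) + M(2)) = (6 + 5*0)*(-10/7*1 - ⅕) = (6 + 0)*(-10/7 - ⅕) = 6*(-57/35) = -342/35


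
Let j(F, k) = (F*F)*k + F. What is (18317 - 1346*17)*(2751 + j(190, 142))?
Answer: -23414528665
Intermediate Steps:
j(F, k) = F + k*F**2 (j(F, k) = F**2*k + F = k*F**2 + F = F + k*F**2)
(18317 - 1346*17)*(2751 + j(190, 142)) = (18317 - 1346*17)*(2751 + 190*(1 + 190*142)) = (18317 - 22882)*(2751 + 190*(1 + 26980)) = -4565*(2751 + 190*26981) = -4565*(2751 + 5126390) = -4565*5129141 = -23414528665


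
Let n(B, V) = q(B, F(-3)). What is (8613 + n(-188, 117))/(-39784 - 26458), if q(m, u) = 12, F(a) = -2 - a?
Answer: -8625/66242 ≈ -0.13020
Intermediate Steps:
n(B, V) = 12
(8613 + n(-188, 117))/(-39784 - 26458) = (8613 + 12)/(-39784 - 26458) = 8625/(-66242) = 8625*(-1/66242) = -8625/66242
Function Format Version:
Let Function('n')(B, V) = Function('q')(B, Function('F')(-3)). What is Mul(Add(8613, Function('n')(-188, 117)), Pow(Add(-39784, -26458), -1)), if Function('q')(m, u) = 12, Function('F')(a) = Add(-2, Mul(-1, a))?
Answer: Rational(-8625, 66242) ≈ -0.13020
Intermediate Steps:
Function('n')(B, V) = 12
Mul(Add(8613, Function('n')(-188, 117)), Pow(Add(-39784, -26458), -1)) = Mul(Add(8613, 12), Pow(Add(-39784, -26458), -1)) = Mul(8625, Pow(-66242, -1)) = Mul(8625, Rational(-1, 66242)) = Rational(-8625, 66242)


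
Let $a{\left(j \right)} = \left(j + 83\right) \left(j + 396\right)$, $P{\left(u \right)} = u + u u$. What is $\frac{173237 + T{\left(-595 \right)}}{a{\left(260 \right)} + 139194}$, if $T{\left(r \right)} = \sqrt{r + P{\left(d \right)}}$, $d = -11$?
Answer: $\frac{173237}{364202} + \frac{i \sqrt{485}}{364202} \approx 0.47566 + 6.0468 \cdot 10^{-5} i$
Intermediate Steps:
$P{\left(u \right)} = u + u^{2}$
$a{\left(j \right)} = \left(83 + j\right) \left(396 + j\right)$
$T{\left(r \right)} = \sqrt{110 + r}$ ($T{\left(r \right)} = \sqrt{r - 11 \left(1 - 11\right)} = \sqrt{r - -110} = \sqrt{r + 110} = \sqrt{110 + r}$)
$\frac{173237 + T{\left(-595 \right)}}{a{\left(260 \right)} + 139194} = \frac{173237 + \sqrt{110 - 595}}{\left(32868 + 260^{2} + 479 \cdot 260\right) + 139194} = \frac{173237 + \sqrt{-485}}{\left(32868 + 67600 + 124540\right) + 139194} = \frac{173237 + i \sqrt{485}}{225008 + 139194} = \frac{173237 + i \sqrt{485}}{364202} = \left(173237 + i \sqrt{485}\right) \frac{1}{364202} = \frac{173237}{364202} + \frac{i \sqrt{485}}{364202}$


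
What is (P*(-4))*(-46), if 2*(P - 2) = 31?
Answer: 3220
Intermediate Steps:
P = 35/2 (P = 2 + (½)*31 = 2 + 31/2 = 35/2 ≈ 17.500)
(P*(-4))*(-46) = ((35/2)*(-4))*(-46) = -70*(-46) = 3220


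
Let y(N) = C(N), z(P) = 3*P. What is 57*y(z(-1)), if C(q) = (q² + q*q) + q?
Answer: 855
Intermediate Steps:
C(q) = q + 2*q² (C(q) = (q² + q²) + q = 2*q² + q = q + 2*q²)
y(N) = N*(1 + 2*N)
57*y(z(-1)) = 57*((3*(-1))*(1 + 2*(3*(-1)))) = 57*(-3*(1 + 2*(-3))) = 57*(-3*(1 - 6)) = 57*(-3*(-5)) = 57*15 = 855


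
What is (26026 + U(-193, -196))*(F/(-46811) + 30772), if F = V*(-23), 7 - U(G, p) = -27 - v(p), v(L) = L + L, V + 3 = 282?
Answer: 36974099697012/46811 ≈ 7.8986e+8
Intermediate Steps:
V = 279 (V = -3 + 282 = 279)
v(L) = 2*L
U(G, p) = 34 + 2*p (U(G, p) = 7 - (-27 - 2*p) = 7 + (27 + 2*p) = 34 + 2*p)
F = -6417 (F = 279*(-23) = -6417)
(26026 + U(-193, -196))*(F/(-46811) + 30772) = (26026 + (34 + 2*(-196)))*(-6417/(-46811) + 30772) = (26026 + (34 - 392))*(-6417*(-1/46811) + 30772) = (26026 - 358)*(6417/46811 + 30772) = 25668*(1440474509/46811) = 36974099697012/46811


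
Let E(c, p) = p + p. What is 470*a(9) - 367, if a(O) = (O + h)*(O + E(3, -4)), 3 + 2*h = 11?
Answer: 5743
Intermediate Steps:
h = 4 (h = -3/2 + (½)*11 = -3/2 + 11/2 = 4)
E(c, p) = 2*p
a(O) = (-8 + O)*(4 + O) (a(O) = (O + 4)*(O + 2*(-4)) = (4 + O)*(O - 8) = (4 + O)*(-8 + O) = (-8 + O)*(4 + O))
470*a(9) - 367 = 470*(-32 + 9² - 4*9) - 367 = 470*(-32 + 81 - 36) - 367 = 470*13 - 367 = 6110 - 367 = 5743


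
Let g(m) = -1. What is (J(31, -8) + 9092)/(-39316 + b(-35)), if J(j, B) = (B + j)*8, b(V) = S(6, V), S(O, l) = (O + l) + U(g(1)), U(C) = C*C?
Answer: -2319/9836 ≈ -0.23577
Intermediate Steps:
U(C) = C**2
S(O, l) = 1 + O + l (S(O, l) = (O + l) + (-1)**2 = (O + l) + 1 = 1 + O + l)
b(V) = 7 + V (b(V) = 1 + 6 + V = 7 + V)
J(j, B) = 8*B + 8*j
(J(31, -8) + 9092)/(-39316 + b(-35)) = ((8*(-8) + 8*31) + 9092)/(-39316 + (7 - 35)) = ((-64 + 248) + 9092)/(-39316 - 28) = (184 + 9092)/(-39344) = 9276*(-1/39344) = -2319/9836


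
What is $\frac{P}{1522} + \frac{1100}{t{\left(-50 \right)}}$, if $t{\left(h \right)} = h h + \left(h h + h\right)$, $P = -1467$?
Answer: $- \frac{10159}{13698} \approx -0.74164$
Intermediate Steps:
$t{\left(h \right)} = h + 2 h^{2}$ ($t{\left(h \right)} = h^{2} + \left(h^{2} + h\right) = h^{2} + \left(h + h^{2}\right) = h + 2 h^{2}$)
$\frac{P}{1522} + \frac{1100}{t{\left(-50 \right)}} = - \frac{1467}{1522} + \frac{1100}{\left(-50\right) \left(1 + 2 \left(-50\right)\right)} = \left(-1467\right) \frac{1}{1522} + \frac{1100}{\left(-50\right) \left(1 - 100\right)} = - \frac{1467}{1522} + \frac{1100}{\left(-50\right) \left(-99\right)} = - \frac{1467}{1522} + \frac{1100}{4950} = - \frac{1467}{1522} + 1100 \cdot \frac{1}{4950} = - \frac{1467}{1522} + \frac{2}{9} = - \frac{10159}{13698}$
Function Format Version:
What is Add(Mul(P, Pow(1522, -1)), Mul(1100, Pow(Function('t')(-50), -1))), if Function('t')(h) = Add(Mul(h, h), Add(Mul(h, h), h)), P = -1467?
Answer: Rational(-10159, 13698) ≈ -0.74164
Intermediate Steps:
Function('t')(h) = Add(h, Mul(2, Pow(h, 2))) (Function('t')(h) = Add(Pow(h, 2), Add(Pow(h, 2), h)) = Add(Pow(h, 2), Add(h, Pow(h, 2))) = Add(h, Mul(2, Pow(h, 2))))
Add(Mul(P, Pow(1522, -1)), Mul(1100, Pow(Function('t')(-50), -1))) = Add(Mul(-1467, Pow(1522, -1)), Mul(1100, Pow(Mul(-50, Add(1, Mul(2, -50))), -1))) = Add(Mul(-1467, Rational(1, 1522)), Mul(1100, Pow(Mul(-50, Add(1, -100)), -1))) = Add(Rational(-1467, 1522), Mul(1100, Pow(Mul(-50, -99), -1))) = Add(Rational(-1467, 1522), Mul(1100, Pow(4950, -1))) = Add(Rational(-1467, 1522), Mul(1100, Rational(1, 4950))) = Add(Rational(-1467, 1522), Rational(2, 9)) = Rational(-10159, 13698)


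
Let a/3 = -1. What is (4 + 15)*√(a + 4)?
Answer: 19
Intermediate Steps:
a = -3 (a = 3*(-1) = -3)
(4 + 15)*√(a + 4) = (4 + 15)*√(-3 + 4) = 19*√1 = 19*1 = 19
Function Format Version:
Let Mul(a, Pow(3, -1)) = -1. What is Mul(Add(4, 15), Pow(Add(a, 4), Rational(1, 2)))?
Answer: 19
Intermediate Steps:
a = -3 (a = Mul(3, -1) = -3)
Mul(Add(4, 15), Pow(Add(a, 4), Rational(1, 2))) = Mul(Add(4, 15), Pow(Add(-3, 4), Rational(1, 2))) = Mul(19, Pow(1, Rational(1, 2))) = Mul(19, 1) = 19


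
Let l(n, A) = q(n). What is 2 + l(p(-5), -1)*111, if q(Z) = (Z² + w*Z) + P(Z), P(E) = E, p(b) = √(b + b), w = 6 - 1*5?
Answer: -1108 + 222*I*√10 ≈ -1108.0 + 702.03*I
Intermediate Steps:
w = 1 (w = 6 - 5 = 1)
p(b) = √2*√b (p(b) = √(2*b) = √2*√b)
q(Z) = Z² + 2*Z (q(Z) = (Z² + 1*Z) + Z = (Z² + Z) + Z = (Z + Z²) + Z = Z² + 2*Z)
l(n, A) = n*(2 + n)
2 + l(p(-5), -1)*111 = 2 + ((√2*√(-5))*(2 + √2*√(-5)))*111 = 2 + ((√2*(I*√5))*(2 + √2*(I*√5)))*111 = 2 + ((I*√10)*(2 + I*√10))*111 = 2 + (I*√10*(2 + I*√10))*111 = 2 + 111*I*√10*(2 + I*√10)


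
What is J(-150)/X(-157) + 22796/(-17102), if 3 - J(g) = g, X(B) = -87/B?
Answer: 68137315/247979 ≈ 274.77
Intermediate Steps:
J(g) = 3 - g
J(-150)/X(-157) + 22796/(-17102) = (3 - 1*(-150))/((-87/(-157))) + 22796/(-17102) = (3 + 150)/((-87*(-1/157))) + 22796*(-1/17102) = 153/(87/157) - 11398/8551 = 153*(157/87) - 11398/8551 = 8007/29 - 11398/8551 = 68137315/247979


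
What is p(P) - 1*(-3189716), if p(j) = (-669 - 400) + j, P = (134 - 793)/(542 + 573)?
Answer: 3555340746/1115 ≈ 3.1886e+6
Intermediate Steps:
P = -659/1115 ≈ -0.59103
p(j) = -1069 + j
p(P) - 1*(-3189716) = (-1069 - 659/1115) - 1*(-3189716) = -1192594/1115 + 3189716 = 3555340746/1115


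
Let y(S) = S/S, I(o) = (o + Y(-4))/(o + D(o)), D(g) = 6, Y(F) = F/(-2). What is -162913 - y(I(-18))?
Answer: -162914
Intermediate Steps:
Y(F) = -F/2 (Y(F) = F*(-1/2) = -F/2)
I(o) = (2 + o)/(6 + o) (I(o) = (o - 1/2*(-4))/(o + 6) = (o + 2)/(6 + o) = (2 + o)/(6 + o))
y(S) = 1
-162913 - y(I(-18)) = -162913 - 1*1 = -162913 - 1 = -162914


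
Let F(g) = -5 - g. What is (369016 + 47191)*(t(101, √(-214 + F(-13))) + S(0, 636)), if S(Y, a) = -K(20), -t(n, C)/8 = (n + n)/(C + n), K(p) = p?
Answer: 1664828*(-5*√206 + 909*I)/(√206 - 101*I) ≈ -1.4852e+7 + 9.276e+5*I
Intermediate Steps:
t(n, C) = -16*n/(C + n) (t(n, C) = -8*(n + n)/(C + n) = -8*2*n/(C + n) = -16*n/(C + n))
S(Y, a) = -20 (S(Y, a) = -1*20 = -20)
(369016 + 47191)*(t(101, √(-214 + F(-13))) + S(0, 636)) = (369016 + 47191)*(-16*101/(√(-214 + (-5 - 1*(-13))) + 101) - 20) = 416207*(-16*101/(√(-214 + (-5 + 13)) + 101) - 20) = 416207*(-16*101/(√(-214 + 8) + 101) - 20) = 416207*(-16*101/(√(-206) + 101) - 20) = 416207*(-16*101/(I*√206 + 101) - 20) = 416207*(-16*101/(101 + I*√206) - 20) = 416207*(-1616/(101 + I*√206) - 20) = 416207*(-20 - 1616/(101 + I*√206)) = -8324140 - 672590512/(101 + I*√206)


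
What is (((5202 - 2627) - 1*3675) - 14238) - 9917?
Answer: -25255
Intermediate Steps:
(((5202 - 2627) - 1*3675) - 14238) - 9917 = ((2575 - 3675) - 14238) - 9917 = (-1100 - 14238) - 9917 = -15338 - 9917 = -25255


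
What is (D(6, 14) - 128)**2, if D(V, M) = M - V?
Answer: 14400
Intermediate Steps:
(D(6, 14) - 128)**2 = ((14 - 1*6) - 128)**2 = ((14 - 6) - 128)**2 = (8 - 128)**2 = (-120)**2 = 14400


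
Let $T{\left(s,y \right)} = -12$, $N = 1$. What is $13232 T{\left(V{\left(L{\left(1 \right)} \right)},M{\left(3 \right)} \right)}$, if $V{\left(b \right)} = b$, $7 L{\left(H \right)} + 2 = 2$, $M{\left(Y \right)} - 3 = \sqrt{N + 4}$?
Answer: $-158784$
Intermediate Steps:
$M{\left(Y \right)} = 3 + \sqrt{5}$ ($M{\left(Y \right)} = 3 + \sqrt{1 + 4} = 3 + \sqrt{5}$)
$L{\left(H \right)} = 0$ ($L{\left(H \right)} = - \frac{2}{7} + \frac{1}{7} \cdot 2 = - \frac{2}{7} + \frac{2}{7} = 0$)
$13232 T{\left(V{\left(L{\left(1 \right)} \right)},M{\left(3 \right)} \right)} = 13232 \left(-12\right) = -158784$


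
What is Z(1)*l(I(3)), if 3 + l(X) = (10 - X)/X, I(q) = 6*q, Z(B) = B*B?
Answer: -31/9 ≈ -3.4444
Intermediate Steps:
Z(B) = B²
l(X) = -3 + (10 - X)/X
Z(1)*l(I(3)) = 1²*(-4 + 10/((6*3))) = 1*(-4 + 10/18) = 1*(-4 + 10*(1/18)) = 1*(-4 + 5/9) = 1*(-31/9) = -31/9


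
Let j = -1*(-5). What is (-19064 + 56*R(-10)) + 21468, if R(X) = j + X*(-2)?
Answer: 3804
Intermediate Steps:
j = 5
R(X) = 5 - 2*X (R(X) = 5 + X*(-2) = 5 - 2*X)
(-19064 + 56*R(-10)) + 21468 = (-19064 + 56*(5 - 2*(-10))) + 21468 = (-19064 + 56*(5 + 20)) + 21468 = (-19064 + 56*25) + 21468 = (-19064 + 1400) + 21468 = -17664 + 21468 = 3804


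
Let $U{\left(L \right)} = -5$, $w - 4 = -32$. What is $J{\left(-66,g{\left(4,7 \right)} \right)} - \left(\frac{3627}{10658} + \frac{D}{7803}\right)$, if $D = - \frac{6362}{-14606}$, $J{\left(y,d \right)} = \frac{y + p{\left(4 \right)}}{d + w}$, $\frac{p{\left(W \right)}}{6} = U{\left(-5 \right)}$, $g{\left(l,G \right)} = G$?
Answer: $\frac{17988144214417}{4251445963254} \approx 4.2311$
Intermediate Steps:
$w = -28$ ($w = 4 - 32 = -28$)
$p{\left(W \right)} = -30$ ($p{\left(W \right)} = 6 \left(-5\right) = -30$)
$J{\left(y,d \right)} = \frac{-30 + y}{-28 + d}$ ($J{\left(y,d \right)} = \frac{y - 30}{d - 28} = \frac{-30 + y}{-28 + d}$)
$D = \frac{3181}{7303}$ ($D = \left(-6362\right) \left(- \frac{1}{14606}\right) = \frac{3181}{7303} \approx 0.43557$)
$J{\left(-66,g{\left(4,7 \right)} \right)} - \left(\frac{3627}{10658} + \frac{D}{7803}\right) = \frac{-30 - 66}{-28 + 7} - \left(\frac{3627}{10658} + \frac{3181}{7303 \cdot 7803}\right) = \frac{1}{-21} \left(-96\right) - \left(3627 \cdot \frac{1}{10658} + \frac{3181}{7303} \cdot \frac{1}{7803}\right) = \left(- \frac{1}{21}\right) \left(-96\right) - \left(\frac{3627}{10658} + \frac{3181}{56985309}\right) = \frac{32}{7} - \frac{206719618841}{607349423322} = \frac{17988144214417}{4251445963254}$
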